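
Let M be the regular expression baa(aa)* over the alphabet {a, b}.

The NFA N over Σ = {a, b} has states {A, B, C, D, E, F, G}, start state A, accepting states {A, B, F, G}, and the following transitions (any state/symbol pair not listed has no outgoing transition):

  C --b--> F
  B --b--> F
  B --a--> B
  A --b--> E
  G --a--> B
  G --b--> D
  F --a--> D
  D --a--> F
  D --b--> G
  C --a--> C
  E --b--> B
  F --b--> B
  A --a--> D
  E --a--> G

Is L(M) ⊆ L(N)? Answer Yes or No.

Converting the expression M to a DFA (subset construction, then merging equivalent states) gives the minimal DFA with states {m0, m1, m2, m3, m4}, start state m0, accepting states {m4} and transitions m0: a→m1, b→m2; m1: a→m1, b→m1; m2: a→m3, b→m1; m3: a→m4, b→m1; m4: a→m3, b→m1.
Exploring the product automaton M × N from the start pair (m0, A), following both machines on each input symbol, reaches 9 state pairs: (m0, A), (m1, D), (m2, E), (m1, F), (m1, G), (m3, G), (m1, B), (m4, B), (m3, B).
M accepts in {m4} and N accepts in {A, B, F, G}. The reachable pairs whose M-component is accepting are (m4, B); in each of them the N-component is accepting too, so the product for L(M) \ L(N) (M-component accepting, N-component rejecting) has no reachable accepting pair and the difference is empty.
Hence every string in L(M) is also in L(N).

Yes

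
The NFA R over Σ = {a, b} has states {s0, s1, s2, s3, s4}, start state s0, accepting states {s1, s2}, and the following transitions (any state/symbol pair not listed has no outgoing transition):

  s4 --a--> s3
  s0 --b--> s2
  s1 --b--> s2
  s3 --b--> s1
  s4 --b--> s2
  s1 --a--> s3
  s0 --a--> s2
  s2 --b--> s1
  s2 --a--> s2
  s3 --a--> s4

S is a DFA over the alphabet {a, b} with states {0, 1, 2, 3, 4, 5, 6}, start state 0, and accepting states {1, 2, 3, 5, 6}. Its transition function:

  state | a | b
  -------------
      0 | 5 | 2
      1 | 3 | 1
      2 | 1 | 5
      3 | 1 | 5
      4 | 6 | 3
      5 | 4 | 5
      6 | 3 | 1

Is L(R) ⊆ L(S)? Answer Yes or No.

The string aa is in L(R) but not in L(S).
So L(R) ⊄ L(S).

No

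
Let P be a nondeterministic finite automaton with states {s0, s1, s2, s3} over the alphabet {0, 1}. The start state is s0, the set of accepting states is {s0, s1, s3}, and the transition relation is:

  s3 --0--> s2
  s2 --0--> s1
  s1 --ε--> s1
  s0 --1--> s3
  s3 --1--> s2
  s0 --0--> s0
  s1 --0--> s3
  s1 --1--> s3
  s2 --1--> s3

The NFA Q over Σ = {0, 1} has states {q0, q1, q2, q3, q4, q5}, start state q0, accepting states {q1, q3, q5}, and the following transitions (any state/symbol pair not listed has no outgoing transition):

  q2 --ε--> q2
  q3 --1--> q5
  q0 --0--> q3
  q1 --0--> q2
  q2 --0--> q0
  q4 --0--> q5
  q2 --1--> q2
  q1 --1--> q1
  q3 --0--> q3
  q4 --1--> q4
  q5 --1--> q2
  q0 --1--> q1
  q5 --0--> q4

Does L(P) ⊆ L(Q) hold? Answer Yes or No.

The empty string ε is in L(P) but not in L(Q).
So L(P) ⊄ L(Q).

No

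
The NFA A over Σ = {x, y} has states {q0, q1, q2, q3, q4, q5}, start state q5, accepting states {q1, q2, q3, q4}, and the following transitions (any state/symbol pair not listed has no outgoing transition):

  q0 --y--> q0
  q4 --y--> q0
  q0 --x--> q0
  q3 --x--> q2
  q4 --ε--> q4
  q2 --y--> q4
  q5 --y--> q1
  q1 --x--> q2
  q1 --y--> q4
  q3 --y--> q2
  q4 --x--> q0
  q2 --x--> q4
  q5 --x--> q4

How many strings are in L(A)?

6

The useful subgraph on states {q1, q2, q4, q5} is acyclic, so L(A) is finite; the longest accepting path visits 4 useful states, giving maximum string length 3.
Counting accepting paths from q5 by length: 2 of length 1, 2 of length 2, 2 of length 3. Total 6.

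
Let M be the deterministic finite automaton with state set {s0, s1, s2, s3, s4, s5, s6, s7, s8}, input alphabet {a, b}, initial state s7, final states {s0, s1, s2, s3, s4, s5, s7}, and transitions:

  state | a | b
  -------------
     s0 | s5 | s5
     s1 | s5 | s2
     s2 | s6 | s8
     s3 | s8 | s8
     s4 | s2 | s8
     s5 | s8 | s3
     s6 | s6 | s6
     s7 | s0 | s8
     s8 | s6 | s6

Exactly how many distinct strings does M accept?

6

The useful subgraph on states {s0, s3, s5, s7} is acyclic, so L(M) is finite; the longest accepting path visits 4 useful states, giving maximum string length 3.
Counting accepting paths from s7 by length: 1 of length 0, 1 of length 1, 2 of length 2, 2 of length 3. Total 6.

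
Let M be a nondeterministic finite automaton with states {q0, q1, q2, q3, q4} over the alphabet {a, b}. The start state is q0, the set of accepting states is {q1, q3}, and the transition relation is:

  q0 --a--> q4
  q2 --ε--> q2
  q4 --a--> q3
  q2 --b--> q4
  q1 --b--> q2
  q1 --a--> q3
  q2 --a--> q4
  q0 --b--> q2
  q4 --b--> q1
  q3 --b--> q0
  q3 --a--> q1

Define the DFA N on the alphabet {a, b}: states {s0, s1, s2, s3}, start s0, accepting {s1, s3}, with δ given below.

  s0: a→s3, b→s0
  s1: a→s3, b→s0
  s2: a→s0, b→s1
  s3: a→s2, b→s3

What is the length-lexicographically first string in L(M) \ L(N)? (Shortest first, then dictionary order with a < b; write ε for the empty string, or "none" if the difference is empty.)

aa

The string aa is accepted by M but not by N.
No shorter string lies in the difference, and aa is the lexicographically first length-2 string in L(M) \ L(N).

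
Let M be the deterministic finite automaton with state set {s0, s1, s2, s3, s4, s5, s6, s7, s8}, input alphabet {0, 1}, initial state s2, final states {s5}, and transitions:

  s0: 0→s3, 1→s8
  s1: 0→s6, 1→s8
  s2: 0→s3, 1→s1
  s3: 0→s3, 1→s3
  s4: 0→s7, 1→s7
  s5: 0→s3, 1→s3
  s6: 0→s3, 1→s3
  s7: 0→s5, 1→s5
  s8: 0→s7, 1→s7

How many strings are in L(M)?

The useful subgraph on states {s1, s2, s5, s7, s8} is acyclic, so L(M) is finite; the longest accepting path visits 5 useful states, giving maximum string length 4.
Counting accepting paths from s2 by length: 4 of length 4. Total 4.

4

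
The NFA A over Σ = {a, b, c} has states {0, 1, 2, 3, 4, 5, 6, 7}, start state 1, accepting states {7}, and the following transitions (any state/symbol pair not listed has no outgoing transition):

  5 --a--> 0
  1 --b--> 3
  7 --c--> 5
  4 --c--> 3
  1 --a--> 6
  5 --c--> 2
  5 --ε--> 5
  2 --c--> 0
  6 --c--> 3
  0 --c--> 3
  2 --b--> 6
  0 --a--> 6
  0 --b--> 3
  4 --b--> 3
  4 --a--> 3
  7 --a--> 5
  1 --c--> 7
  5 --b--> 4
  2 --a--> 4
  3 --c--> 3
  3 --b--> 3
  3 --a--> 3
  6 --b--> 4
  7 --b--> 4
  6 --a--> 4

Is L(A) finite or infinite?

The useful states (reachable from 1 and able to reach an accepting state) are {1, 7}.
Restricted to these states the transition graph has no cycle, so every accepting path has bounded length and L is finite.

finite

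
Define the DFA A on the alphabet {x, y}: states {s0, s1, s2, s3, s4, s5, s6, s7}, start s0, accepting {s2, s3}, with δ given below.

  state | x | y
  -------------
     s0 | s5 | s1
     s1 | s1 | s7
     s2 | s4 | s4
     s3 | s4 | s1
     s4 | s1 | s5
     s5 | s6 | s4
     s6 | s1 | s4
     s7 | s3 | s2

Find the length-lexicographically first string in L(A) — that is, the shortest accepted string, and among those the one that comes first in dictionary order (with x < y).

yyx

A breadth-first search from s0 reaches an accepting state first via the path s0 → s1 → s7 → s3 on input yyx.
No string of length < 3 is accepted (BFS exhausts all shorter strings without reaching an accepting state), and yyx is the lexicographically least accepting string of length 3.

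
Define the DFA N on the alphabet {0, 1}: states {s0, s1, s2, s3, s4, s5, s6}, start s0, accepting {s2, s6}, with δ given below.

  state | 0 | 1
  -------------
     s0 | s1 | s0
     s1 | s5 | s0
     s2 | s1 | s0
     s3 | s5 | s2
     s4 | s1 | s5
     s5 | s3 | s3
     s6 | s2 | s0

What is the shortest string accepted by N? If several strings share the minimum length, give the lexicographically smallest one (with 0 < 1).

A breadth-first search from s0 reaches an accepting state first via the path s0 → s1 → s5 → s3 → s2 on input 0001.
No string of length < 4 is accepted (BFS exhausts all shorter strings without reaching an accepting state), and 0001 is the lexicographically least accepting string of length 4.

0001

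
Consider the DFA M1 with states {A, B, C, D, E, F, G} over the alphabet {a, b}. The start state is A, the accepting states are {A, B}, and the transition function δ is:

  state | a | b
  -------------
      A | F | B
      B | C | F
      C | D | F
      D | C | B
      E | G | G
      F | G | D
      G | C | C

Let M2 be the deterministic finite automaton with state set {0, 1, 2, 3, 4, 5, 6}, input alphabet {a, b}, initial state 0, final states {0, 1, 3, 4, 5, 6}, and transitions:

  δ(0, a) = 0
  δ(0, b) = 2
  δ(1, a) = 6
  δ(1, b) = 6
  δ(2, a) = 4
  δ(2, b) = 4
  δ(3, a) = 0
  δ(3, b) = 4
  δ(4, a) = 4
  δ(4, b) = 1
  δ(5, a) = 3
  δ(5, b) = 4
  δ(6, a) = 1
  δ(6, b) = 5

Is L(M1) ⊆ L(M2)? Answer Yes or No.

No

The string b is in L(M1) but not in L(M2).
So L(M1) ⊄ L(M2).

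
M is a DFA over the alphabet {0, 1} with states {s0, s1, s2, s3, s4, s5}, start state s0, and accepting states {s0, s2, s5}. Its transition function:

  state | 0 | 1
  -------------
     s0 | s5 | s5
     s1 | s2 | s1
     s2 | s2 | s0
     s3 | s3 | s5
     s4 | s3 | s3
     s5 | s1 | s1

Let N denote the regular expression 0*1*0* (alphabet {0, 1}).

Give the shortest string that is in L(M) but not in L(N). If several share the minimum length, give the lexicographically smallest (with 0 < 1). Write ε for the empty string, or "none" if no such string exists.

The string 0101 is accepted by M but not by N.
No shorter string lies in the difference, and 0101 is the lexicographically first length-4 string in L(M) \ L(N).

0101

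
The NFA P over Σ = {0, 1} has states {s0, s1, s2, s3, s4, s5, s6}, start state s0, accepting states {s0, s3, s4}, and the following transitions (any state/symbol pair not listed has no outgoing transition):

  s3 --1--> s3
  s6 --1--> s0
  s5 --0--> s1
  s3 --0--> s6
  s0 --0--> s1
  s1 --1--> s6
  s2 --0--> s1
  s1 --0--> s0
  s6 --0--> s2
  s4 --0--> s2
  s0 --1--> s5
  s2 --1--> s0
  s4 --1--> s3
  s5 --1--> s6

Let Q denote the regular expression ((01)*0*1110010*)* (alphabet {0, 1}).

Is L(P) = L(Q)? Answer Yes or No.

No

The string 00 is accepted by P but rejected by Q.
So L(P) ≠ L(Q).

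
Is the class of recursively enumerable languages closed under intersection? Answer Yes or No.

Run the recogniser for L₁; if it accepts, run the recogniser for L₂ and accept if that accepts too. If either runs forever the input is never accepted, which is all a recogniser needs.
So the recursively enumerable languages are closed under intersection.

Yes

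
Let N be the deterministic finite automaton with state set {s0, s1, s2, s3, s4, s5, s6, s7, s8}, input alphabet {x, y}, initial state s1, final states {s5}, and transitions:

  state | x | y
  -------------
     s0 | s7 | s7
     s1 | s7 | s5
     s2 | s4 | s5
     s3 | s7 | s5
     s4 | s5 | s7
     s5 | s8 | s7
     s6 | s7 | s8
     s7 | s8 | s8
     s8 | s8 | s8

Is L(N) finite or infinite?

The useful states (reachable from s1 and able to reach an accepting state) are {s1, s5}.
Restricted to these states the transition graph has no cycle, so every accepting path has bounded length and L is finite.

finite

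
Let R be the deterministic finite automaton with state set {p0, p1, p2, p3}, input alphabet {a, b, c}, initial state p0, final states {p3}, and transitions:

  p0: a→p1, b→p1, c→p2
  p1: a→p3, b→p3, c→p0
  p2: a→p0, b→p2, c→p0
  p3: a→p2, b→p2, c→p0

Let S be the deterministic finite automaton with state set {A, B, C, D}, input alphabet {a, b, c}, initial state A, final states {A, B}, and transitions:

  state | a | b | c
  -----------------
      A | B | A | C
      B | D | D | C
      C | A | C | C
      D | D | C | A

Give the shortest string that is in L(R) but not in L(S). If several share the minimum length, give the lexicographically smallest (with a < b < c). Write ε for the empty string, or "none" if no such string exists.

The string aa is accepted by R but not by S.
No shorter string lies in the difference, and aa is the lexicographically first length-2 string in L(R) \ L(S).

aa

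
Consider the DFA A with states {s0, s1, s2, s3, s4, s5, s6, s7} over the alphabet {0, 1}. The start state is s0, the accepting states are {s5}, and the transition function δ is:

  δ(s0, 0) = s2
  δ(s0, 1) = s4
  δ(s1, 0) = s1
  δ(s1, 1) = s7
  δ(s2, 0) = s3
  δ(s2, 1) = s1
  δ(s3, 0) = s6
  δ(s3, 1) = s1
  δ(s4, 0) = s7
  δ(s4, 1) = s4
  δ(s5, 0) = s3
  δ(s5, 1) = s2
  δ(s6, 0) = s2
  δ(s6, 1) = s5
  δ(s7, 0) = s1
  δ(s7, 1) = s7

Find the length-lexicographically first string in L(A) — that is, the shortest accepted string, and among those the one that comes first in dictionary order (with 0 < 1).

A breadth-first search from s0 reaches an accepting state first via the path s0 → s2 → s3 → s6 → s5 on input 0001.
No string of length < 4 is accepted (BFS exhausts all shorter strings without reaching an accepting state), and 0001 is the lexicographically least accepting string of length 4.

0001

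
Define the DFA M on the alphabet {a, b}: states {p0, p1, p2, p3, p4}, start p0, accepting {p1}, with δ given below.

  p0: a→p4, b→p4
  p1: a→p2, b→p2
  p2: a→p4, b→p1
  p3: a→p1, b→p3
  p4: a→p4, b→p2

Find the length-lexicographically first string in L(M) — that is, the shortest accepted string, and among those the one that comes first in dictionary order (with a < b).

abb

A breadth-first search from p0 reaches an accepting state first via the path p0 → p4 → p2 → p1 on input abb.
No string of length < 3 is accepted (BFS exhausts all shorter strings without reaching an accepting state), and abb is the lexicographically least accepting string of length 3.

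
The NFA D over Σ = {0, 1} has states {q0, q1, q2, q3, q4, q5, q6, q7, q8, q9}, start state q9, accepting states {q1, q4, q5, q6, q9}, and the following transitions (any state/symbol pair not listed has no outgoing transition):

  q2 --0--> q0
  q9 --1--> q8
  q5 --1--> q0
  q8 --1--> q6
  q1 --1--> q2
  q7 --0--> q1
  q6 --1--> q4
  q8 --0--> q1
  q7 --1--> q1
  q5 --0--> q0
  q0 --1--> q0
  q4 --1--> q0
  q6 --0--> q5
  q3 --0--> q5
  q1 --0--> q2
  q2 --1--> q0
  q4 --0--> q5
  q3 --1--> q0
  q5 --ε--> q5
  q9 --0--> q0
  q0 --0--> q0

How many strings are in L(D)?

The useful subgraph on states {q1, q4, q5, q6, q8, q9} is acyclic, so L(D) is finite; the longest accepting path visits 5 useful states, giving maximum string length 4.
Counting accepting paths from q9 by length: 1 of length 0, 2 of length 2, 2 of length 3, 1 of length 4. Total 6.

6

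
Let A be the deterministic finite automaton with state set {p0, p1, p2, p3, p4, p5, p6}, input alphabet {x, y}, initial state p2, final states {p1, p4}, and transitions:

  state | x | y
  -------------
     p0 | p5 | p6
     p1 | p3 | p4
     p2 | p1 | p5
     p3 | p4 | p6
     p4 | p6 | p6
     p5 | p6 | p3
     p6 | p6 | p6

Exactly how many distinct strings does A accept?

4

The useful subgraph on states {p1, p2, p3, p4, p5} is acyclic, so L(A) is finite; the longest accepting path visits 4 useful states, giving maximum string length 3.
Counting accepting paths from p2 by length: 1 of length 1, 1 of length 2, 2 of length 3. Total 4.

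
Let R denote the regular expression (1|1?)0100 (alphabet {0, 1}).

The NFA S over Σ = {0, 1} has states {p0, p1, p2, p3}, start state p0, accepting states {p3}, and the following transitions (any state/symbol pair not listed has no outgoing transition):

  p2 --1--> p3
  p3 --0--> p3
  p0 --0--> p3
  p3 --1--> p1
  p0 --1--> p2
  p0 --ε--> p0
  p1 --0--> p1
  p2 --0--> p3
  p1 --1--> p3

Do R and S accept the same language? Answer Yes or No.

The string 0100 is accepted by R but rejected by S.
So L(R) ≠ L(S).

No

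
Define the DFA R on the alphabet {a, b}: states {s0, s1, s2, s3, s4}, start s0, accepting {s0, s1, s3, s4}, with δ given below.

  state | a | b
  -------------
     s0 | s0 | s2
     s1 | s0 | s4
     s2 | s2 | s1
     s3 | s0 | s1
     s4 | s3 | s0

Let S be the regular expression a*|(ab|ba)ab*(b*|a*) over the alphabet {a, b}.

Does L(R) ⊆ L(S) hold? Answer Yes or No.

The string bb is in L(R) but not in L(S).
So L(R) ⊄ L(S).

No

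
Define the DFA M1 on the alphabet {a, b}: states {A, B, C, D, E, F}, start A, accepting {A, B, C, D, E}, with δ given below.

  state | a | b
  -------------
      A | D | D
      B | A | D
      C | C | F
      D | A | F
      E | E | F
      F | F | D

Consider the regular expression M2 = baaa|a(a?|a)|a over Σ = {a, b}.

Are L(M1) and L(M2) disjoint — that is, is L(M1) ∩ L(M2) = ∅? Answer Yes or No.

The string a is accepted by both M1 and M2.
Hence L(M1) ∩ L(M2) ≠ ∅.

No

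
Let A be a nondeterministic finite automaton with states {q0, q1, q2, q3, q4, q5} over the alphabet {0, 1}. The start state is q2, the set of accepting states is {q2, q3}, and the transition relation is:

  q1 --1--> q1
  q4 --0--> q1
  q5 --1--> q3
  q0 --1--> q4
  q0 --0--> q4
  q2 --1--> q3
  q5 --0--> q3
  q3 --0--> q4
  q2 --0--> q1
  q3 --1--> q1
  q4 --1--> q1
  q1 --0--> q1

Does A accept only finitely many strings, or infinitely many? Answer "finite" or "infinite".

The useful states (reachable from q2 and able to reach an accepting state) are {q2, q3}.
Restricted to these states the transition graph has no cycle, so every accepting path has bounded length and L is finite.

finite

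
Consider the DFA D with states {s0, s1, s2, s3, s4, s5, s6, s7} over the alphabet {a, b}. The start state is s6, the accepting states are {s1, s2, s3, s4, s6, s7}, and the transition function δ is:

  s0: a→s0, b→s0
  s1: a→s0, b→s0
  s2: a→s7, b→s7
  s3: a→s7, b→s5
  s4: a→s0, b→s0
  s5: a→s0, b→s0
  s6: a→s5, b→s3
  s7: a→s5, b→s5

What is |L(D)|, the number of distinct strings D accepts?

3

The useful subgraph on states {s3, s6, s7} is acyclic, so L(D) is finite; the longest accepting path visits 3 useful states, giving maximum string length 2.
Counting accepting paths from s6 by length: 1 of length 0, 1 of length 1, 1 of length 2. Total 3.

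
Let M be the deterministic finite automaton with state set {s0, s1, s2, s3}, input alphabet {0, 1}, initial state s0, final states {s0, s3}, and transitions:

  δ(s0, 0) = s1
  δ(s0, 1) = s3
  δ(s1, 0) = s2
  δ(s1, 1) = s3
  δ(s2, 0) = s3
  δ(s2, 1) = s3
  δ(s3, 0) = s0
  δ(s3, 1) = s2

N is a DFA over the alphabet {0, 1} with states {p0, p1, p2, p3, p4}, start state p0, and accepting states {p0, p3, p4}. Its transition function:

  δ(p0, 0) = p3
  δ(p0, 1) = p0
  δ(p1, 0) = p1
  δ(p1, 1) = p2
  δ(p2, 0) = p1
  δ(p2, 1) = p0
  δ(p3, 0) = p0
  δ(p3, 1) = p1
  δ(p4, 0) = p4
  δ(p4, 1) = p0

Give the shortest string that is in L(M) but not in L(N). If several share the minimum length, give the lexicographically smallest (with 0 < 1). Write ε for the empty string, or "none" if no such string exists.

The string 01 is accepted by M but not by N.
No shorter string lies in the difference, and 01 is the lexicographically first length-2 string in L(M) \ L(N).

01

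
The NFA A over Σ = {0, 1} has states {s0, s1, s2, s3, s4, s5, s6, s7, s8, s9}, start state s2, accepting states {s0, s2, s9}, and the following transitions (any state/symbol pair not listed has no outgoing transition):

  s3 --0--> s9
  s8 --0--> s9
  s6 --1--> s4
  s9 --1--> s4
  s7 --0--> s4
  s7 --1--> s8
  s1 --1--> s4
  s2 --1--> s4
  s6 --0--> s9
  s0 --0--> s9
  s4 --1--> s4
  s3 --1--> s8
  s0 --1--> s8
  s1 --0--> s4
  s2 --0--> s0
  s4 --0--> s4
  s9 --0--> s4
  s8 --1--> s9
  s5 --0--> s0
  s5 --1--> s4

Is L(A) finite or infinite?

The useful states (reachable from s2 and able to reach an accepting state) are {s0, s2, s8, s9}.
Restricted to these states the transition graph has no cycle, so every accepting path has bounded length and L is finite.

finite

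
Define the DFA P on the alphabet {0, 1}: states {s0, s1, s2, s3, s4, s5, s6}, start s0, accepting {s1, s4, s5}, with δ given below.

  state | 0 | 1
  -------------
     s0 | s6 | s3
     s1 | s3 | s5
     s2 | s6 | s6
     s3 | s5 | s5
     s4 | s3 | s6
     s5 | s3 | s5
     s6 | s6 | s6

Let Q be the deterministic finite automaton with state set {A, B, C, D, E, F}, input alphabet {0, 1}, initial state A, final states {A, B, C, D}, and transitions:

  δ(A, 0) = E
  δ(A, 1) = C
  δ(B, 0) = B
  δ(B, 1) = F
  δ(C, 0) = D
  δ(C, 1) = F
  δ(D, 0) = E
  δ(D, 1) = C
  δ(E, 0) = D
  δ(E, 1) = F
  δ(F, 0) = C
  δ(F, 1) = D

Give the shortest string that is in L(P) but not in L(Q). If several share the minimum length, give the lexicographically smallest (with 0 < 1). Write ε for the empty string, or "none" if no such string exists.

11

The string 11 is accepted by P but not by Q.
No shorter string lies in the difference, and 11 is the lexicographically first length-2 string in L(P) \ L(Q).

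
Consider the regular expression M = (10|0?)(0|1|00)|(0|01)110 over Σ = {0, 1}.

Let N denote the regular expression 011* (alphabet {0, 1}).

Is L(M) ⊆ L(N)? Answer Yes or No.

No

The string 0 is in L(M) but not in L(N).
So L(M) ⊄ L(N).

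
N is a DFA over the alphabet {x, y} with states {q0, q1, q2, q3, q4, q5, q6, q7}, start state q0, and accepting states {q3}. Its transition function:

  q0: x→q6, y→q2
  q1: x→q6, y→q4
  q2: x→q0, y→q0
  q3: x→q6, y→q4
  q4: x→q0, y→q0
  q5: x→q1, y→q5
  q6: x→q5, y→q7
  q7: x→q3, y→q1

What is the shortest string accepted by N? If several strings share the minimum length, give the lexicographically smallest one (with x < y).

A breadth-first search from q0 reaches an accepting state first via the path q0 → q6 → q7 → q3 on input xyx.
No string of length < 3 is accepted (BFS exhausts all shorter strings without reaching an accepting state), and xyx is the lexicographically least accepting string of length 3.

xyx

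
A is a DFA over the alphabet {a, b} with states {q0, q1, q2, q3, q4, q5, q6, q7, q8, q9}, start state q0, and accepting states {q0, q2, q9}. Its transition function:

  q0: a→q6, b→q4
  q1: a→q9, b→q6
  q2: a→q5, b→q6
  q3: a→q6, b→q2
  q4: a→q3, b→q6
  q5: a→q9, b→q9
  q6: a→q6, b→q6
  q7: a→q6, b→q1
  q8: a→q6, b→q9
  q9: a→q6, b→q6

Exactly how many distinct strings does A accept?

The useful subgraph on states {q0, q2, q3, q4, q5, q9} is acyclic, so L(A) is finite; the longest accepting path visits 6 useful states, giving maximum string length 5.
Counting accepting paths from q0 by length: 1 of length 0, 1 of length 3, 2 of length 5. Total 4.

4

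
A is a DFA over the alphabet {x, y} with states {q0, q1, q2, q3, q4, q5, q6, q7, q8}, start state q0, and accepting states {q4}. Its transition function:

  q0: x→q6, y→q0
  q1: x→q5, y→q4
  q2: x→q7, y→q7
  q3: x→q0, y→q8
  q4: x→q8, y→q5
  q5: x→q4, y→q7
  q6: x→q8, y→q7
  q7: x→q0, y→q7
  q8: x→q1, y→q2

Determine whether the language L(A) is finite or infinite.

State q0 is reachable from the start and can reach an accepting state, and it lies on the cycle q0 → q0.
Traversing that cycle any number of times yields accepted strings of unbounded length, so the language is infinite.

infinite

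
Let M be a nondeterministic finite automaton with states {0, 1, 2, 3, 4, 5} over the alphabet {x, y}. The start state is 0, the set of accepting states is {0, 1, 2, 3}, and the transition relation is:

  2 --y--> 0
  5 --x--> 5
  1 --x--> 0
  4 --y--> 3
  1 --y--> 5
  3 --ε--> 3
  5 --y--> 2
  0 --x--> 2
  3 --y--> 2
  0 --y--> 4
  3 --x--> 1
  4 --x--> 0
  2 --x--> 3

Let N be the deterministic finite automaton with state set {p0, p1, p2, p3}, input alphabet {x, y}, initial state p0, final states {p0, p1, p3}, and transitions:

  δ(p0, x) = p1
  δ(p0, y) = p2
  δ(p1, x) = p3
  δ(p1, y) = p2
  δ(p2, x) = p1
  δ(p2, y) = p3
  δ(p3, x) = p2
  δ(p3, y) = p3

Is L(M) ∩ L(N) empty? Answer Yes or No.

No

The empty string ε is accepted by both M and N.
Hence L(M) ∩ L(N) ≠ ∅.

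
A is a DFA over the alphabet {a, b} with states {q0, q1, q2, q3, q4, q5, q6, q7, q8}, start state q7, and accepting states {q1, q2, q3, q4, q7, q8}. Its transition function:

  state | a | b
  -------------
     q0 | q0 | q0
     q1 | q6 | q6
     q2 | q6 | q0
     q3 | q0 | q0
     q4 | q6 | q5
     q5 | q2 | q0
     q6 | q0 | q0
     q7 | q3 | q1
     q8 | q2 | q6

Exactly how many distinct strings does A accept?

3

The useful subgraph on states {q1, q3, q7} is acyclic, so L(A) is finite; the longest accepting path visits 2 useful states, giving maximum string length 1.
Counting accepting paths from q7 by length: 1 of length 0, 2 of length 1. Total 3.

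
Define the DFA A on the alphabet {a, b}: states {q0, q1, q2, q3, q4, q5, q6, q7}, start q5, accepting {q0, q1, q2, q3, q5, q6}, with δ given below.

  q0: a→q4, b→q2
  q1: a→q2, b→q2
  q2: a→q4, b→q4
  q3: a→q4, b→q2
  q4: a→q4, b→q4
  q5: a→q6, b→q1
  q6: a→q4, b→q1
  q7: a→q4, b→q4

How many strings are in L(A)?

8

The useful subgraph on states {q1, q2, q5, q6} is acyclic, so L(A) is finite; the longest accepting path visits 4 useful states, giving maximum string length 3.
Counting accepting paths from q5 by length: 1 of length 0, 2 of length 1, 3 of length 2, 2 of length 3. Total 8.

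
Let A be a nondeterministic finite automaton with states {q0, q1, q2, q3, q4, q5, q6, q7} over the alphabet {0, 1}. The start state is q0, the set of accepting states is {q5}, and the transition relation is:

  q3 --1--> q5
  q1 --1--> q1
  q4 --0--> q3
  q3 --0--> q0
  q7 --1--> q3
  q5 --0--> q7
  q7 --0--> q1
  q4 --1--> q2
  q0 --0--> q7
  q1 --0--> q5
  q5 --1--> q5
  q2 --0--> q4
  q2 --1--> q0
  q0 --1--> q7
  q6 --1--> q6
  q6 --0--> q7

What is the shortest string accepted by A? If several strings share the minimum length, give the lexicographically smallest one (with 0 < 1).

A breadth-first search from q0 reaches an accepting state first via the path q0 → q7 → q1 → q5 on input 000.
No string of length < 3 is accepted (BFS exhausts all shorter strings without reaching an accepting state), and 000 is the lexicographically least accepting string of length 3.

000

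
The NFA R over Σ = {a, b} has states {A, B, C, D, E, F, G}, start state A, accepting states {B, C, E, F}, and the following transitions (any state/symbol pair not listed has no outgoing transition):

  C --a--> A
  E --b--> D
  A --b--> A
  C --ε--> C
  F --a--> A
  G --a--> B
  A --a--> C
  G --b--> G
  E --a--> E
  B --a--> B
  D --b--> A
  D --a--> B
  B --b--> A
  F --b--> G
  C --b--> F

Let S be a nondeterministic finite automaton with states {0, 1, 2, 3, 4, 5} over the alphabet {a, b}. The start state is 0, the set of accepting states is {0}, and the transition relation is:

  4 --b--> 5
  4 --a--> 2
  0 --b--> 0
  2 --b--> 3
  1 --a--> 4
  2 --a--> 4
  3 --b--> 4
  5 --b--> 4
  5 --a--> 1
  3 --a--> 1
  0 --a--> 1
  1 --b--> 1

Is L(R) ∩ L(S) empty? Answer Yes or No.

Yes

Exploring the product automaton R × S from the start pair (A, 0), following both machines on each input symbol, reaches 18 state pairs: (A, 0), (C, 1), (A, 4), (F, 1), (C, 2), (A, 5), (G, 1), (F, 3), (B, 4), (A, 1), (G, 4), (B, 2), (C, 4), (G, 5), (A, 3), (A, 2), (F, 5), (B, 1).
R accepts in {B, C, E, F} and S accepts in {0}; no reachable pair has both components accepting, so no string drives both machines to acceptance simultaneously and L(R) ∩ L(S) = ∅.
So no string is accepted by both, and the intersection is empty.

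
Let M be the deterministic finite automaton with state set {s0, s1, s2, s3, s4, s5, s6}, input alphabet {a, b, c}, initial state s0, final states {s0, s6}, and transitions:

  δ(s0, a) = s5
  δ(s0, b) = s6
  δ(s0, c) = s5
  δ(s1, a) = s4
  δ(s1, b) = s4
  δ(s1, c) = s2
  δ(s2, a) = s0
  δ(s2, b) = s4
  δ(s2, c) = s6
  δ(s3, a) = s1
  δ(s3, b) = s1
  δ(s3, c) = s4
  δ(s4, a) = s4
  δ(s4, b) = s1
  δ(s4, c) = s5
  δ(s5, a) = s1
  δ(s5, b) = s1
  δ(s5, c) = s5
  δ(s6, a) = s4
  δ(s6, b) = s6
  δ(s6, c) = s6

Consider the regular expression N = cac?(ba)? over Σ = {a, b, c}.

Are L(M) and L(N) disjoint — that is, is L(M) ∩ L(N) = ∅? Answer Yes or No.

Converting the expression N to a DFA (subset construction, then merging equivalent states) gives the minimal DFA with states {n0, n1, n2, n3, n4, n5, n6}, start state n0, accepting states {n3, n5, n6} and transitions n0: a→n1, b→n1, c→n2; n1: a→n1, b→n1, c→n1; n2: a→n3, b→n1, c→n1; n3: a→n1, b→n4, c→n5; n4: a→n6, b→n1, c→n1; n5: a→n1, b→n4, c→n1; n6: a→n1, b→n1, c→n1.
Exploring the product automaton M × N from the start pair (s0, n0), following both machines on each input symbol, reaches 12 state pairs: (s0, n0), (s5, n1), (s6, n1), (s5, n2), (s1, n1), (s4, n1), (s1, n3), (s2, n1), (s4, n4), (s2, n5), (s0, n1), (s4, n6).
M accepts in {s0, s6} and N accepts in {n3, n5, n6}; no reachable pair has both components accepting, so no string drives both machines to acceptance simultaneously and L(M) ∩ L(N) = ∅.
So no string is accepted by both, and the intersection is empty.

Yes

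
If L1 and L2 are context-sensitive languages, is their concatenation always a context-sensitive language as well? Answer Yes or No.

Yes

With disjoint nonterminals (and terminals first replaced by fresh nonterminal copies so contexts cannot straddle the boundary), S → S₁S₂ added to two noncontracting grammars is noncontracting and generates L₁L₂; equivalently an LBA guesses the split point and checks each part in place.
So the context-sensitive languages are closed under concatenation.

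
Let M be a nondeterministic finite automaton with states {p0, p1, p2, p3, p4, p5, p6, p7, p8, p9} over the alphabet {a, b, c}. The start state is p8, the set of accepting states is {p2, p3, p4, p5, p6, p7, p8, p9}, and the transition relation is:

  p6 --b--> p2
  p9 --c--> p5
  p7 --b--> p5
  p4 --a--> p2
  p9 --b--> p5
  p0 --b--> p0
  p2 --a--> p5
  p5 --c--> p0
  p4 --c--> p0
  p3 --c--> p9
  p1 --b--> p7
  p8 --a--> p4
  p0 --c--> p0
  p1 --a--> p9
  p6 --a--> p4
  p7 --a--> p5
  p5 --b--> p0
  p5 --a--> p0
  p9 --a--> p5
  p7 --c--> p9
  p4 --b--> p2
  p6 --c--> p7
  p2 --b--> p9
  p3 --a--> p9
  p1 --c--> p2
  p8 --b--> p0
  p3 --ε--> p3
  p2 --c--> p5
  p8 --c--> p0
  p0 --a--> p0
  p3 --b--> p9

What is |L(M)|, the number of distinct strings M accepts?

16

The useful subgraph on states {p2, p4, p5, p8, p9} is acyclic, so L(M) is finite; the longest accepting path visits 5 useful states, giving maximum string length 4.
Counting accepting paths from p8 by length: 1 of length 0, 1 of length 1, 2 of length 2, 6 of length 3, 6 of length 4. Total 16.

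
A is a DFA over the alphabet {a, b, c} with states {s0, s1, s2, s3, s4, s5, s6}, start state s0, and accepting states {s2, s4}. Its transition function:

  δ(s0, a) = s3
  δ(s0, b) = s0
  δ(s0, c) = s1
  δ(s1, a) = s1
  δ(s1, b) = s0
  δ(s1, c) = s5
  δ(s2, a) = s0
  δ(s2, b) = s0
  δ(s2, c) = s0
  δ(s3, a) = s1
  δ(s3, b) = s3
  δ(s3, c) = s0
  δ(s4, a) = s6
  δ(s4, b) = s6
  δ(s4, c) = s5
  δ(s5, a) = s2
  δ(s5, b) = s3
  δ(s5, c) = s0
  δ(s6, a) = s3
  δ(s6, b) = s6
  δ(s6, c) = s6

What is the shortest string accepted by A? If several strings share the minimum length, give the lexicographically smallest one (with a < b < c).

cca

A breadth-first search from s0 reaches an accepting state first via the path s0 → s1 → s5 → s2 on input cca.
No string of length < 3 is accepted (BFS exhausts all shorter strings without reaching an accepting state), and cca is the lexicographically least accepting string of length 3.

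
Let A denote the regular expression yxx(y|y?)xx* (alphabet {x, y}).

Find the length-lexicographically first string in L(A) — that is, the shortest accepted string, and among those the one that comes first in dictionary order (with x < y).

yxxx

By inspection of the expression, no string of length less than 4 matches, and yxxx is the lexicographically first match of length 4.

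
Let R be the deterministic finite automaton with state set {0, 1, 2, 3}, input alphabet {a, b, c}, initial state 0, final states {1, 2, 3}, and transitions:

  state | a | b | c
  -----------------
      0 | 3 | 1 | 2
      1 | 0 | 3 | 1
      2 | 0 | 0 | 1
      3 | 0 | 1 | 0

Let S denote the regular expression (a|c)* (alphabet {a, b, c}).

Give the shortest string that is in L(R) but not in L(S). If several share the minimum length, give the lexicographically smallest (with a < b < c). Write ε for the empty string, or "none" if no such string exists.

The string b is accepted by R but not by S.
No shorter string lies in the difference, and b is the lexicographically first length-1 string in L(R) \ L(S).

b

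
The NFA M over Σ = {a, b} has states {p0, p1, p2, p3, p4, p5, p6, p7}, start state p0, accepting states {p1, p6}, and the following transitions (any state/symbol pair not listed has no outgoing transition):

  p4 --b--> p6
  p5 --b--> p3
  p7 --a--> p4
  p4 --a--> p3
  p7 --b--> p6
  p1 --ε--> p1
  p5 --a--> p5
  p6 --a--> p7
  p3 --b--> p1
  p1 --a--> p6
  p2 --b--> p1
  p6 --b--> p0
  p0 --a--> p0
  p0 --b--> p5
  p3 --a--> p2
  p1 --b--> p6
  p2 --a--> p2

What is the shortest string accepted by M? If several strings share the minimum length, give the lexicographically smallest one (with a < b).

A breadth-first search from p0 reaches an accepting state first via the path p0 → p5 → p3 → p1 on input bbb.
No string of length < 3 is accepted (BFS exhausts all shorter strings without reaching an accepting state), and bbb is the lexicographically least accepting string of length 3.

bbb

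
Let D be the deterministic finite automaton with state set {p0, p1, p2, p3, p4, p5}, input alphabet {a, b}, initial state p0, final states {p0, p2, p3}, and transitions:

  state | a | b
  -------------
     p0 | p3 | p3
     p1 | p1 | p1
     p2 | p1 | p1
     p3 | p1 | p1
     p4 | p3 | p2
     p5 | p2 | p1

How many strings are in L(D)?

The useful subgraph on states {p0, p3} is acyclic, so L(D) is finite; the longest accepting path visits 2 useful states, giving maximum string length 1.
Counting accepting paths from p0 by length: 1 of length 0, 2 of length 1. Total 3.

3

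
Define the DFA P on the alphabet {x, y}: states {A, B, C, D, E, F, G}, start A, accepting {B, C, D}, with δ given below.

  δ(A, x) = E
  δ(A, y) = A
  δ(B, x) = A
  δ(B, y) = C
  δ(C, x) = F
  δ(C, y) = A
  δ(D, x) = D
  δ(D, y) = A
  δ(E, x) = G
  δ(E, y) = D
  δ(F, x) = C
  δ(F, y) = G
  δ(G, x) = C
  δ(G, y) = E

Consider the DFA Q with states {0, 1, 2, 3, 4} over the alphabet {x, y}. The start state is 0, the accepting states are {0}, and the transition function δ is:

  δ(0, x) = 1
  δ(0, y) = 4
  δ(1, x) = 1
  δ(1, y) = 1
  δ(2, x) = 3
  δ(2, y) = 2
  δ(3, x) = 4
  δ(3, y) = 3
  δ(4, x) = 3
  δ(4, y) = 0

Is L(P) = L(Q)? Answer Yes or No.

No

The string xy is accepted by P but rejected by Q.
So L(P) ≠ L(Q).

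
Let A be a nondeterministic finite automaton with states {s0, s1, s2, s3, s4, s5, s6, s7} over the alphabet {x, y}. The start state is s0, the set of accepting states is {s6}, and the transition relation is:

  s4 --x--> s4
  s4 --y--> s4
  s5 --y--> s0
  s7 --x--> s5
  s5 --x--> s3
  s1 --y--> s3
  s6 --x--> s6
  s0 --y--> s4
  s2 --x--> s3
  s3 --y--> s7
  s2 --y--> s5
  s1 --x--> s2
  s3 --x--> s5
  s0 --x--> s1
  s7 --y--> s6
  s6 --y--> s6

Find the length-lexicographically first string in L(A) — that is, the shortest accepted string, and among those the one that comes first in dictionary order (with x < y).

A breadth-first search from s0 reaches an accepting state first via the path s0 → s1 → s3 → s7 → s6 on input xyyy.
No string of length < 4 is accepted (BFS exhausts all shorter strings without reaching an accepting state), and xyyy is the lexicographically least accepting string of length 4.

xyyy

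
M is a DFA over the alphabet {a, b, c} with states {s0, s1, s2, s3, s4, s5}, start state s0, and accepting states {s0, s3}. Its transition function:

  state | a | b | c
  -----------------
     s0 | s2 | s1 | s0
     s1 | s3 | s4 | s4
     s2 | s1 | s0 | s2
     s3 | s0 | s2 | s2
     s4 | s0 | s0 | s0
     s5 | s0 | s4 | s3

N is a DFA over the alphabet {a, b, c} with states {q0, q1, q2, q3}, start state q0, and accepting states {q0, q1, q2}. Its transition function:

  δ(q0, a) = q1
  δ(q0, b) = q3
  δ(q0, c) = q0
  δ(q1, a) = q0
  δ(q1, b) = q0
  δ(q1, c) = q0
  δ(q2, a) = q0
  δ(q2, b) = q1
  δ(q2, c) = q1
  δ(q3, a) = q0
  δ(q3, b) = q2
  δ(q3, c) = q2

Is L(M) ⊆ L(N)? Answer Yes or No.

No

The string acb is in L(M) but not in L(N).
So L(M) ⊄ L(N).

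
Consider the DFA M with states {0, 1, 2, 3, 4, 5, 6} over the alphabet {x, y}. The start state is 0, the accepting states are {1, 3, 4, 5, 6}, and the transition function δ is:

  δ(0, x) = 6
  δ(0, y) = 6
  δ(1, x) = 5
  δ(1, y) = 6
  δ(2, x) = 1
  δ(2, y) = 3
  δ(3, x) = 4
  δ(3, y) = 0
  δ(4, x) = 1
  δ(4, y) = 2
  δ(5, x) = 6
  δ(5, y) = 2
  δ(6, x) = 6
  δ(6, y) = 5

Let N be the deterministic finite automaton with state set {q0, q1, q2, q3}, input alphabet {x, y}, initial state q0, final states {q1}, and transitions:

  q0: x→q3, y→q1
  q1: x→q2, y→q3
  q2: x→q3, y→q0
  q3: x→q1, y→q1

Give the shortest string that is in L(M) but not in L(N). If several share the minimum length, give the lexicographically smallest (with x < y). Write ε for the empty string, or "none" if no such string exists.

The string x is accepted by M but not by N.
No shorter string lies in the difference, and x is the lexicographically first length-1 string in L(M) \ L(N).

x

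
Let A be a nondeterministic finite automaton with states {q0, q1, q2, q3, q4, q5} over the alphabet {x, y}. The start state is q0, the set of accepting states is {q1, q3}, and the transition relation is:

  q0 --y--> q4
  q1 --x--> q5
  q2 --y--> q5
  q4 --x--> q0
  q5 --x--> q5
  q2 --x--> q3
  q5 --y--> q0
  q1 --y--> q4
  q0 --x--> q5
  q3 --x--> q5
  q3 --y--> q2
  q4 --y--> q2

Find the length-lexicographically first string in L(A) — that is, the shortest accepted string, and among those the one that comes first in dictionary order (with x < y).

A breadth-first search from q0 reaches an accepting state first via the path q0 → q4 → q2 → q3 on input yyx.
No string of length < 3 is accepted (BFS exhausts all shorter strings without reaching an accepting state), and yyx is the lexicographically least accepting string of length 3.

yyx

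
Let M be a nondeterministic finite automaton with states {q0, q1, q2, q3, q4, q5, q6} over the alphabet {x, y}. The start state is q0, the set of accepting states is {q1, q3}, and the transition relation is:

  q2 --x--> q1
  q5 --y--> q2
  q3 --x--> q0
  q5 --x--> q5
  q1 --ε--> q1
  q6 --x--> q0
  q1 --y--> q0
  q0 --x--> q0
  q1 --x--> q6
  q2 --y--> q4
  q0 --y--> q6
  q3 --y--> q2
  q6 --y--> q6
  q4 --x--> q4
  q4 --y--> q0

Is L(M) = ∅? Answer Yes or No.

Yes

The states reachable from the start state are {q0, q6}.
None of the accepting states {q1, q3} is reachable, so no string is accepted and L(M) = ∅.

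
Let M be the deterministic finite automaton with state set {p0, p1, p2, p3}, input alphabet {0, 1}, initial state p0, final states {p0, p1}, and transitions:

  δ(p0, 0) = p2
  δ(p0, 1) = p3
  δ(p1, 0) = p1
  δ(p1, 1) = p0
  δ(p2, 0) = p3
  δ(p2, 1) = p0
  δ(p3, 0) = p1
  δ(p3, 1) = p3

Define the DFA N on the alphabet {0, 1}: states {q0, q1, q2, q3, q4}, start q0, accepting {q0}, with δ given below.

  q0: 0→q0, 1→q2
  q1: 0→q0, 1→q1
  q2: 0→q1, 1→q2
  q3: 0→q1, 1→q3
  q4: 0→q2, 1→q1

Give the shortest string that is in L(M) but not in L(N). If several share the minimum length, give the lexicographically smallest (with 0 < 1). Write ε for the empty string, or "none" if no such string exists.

The string 01 is accepted by M but not by N.
No shorter string lies in the difference, and 01 is the lexicographically first length-2 string in L(M) \ L(N).

01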